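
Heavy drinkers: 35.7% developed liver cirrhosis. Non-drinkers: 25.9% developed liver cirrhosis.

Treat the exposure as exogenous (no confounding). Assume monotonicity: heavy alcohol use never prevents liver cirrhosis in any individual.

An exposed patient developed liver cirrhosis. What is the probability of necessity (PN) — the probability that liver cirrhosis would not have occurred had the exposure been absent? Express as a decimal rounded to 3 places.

p₁ = 0.357, p₀ = 0.259.
Under exogeneity and monotonicity, PN = (p₁ − p₀) / p₁.
PN = (0.357 − 0.259) / 0.357 = 0.098 / 0.357 ≈ 0.2745

PN ≈ 0.275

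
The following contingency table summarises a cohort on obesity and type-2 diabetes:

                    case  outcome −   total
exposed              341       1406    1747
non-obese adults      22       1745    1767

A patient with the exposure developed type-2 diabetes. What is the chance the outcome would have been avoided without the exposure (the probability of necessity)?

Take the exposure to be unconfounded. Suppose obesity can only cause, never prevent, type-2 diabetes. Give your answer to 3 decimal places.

p₁ = P(outcome | exposed) = 341/1747 = 0.19519
p₀ = P(outcome | unexposed) = 22/1767 = 0.01245
Under exogeneity and monotonicity, PN = (p₁ − p₀)/p₁.
PN = (0.19519 − 0.01245) / 0.19519 ≈ 0.9362

PN ≈ 0.936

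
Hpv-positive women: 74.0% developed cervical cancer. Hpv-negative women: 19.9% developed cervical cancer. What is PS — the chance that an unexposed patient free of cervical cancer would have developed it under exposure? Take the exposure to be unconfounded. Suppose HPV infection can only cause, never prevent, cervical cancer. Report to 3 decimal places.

p₁ = 0.74, p₀ = 0.199.
Under exogeneity and monotonicity, PS = (p₁ − p₀) / (1 − p₀).
PS = (0.74 − 0.199) / (1 − 0.199) = 0.541 / 0.801 ≈ 0.6754

PS ≈ 0.675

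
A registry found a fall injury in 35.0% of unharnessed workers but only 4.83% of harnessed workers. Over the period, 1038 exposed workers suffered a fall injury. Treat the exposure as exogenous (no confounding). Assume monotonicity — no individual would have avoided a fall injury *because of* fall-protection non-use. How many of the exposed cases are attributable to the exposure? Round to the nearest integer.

about 895 cases

p₁ = 0.35, p₀ = 0.0483.
PN = (p₁ − p₀)/p₁ = (0.35 − 0.0483) / 0.35 ≈ 0.86200.
Attributable cases ≈ PN × (exposed cases) = 0.86200 × 1038 ≈ 894.76.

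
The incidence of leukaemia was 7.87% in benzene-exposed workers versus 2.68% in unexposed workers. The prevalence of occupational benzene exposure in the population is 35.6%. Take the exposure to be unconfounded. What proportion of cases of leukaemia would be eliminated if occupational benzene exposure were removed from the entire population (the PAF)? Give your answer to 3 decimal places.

p₁ = 0.0787, p₀ = 0.0268.
Overall risk P(Y=1) = π·p₁ + (1−π)·p₀ = 0.356×0.0787 + 0.644×0.0268 = 0.045276.
Under exogeneity, PAF = [P(Y=1) − p₀] / P(Y=1).
PAF = (0.045276 − 0.0268) / 0.045276 ≈ 0.4081

PAF ≈ 0.408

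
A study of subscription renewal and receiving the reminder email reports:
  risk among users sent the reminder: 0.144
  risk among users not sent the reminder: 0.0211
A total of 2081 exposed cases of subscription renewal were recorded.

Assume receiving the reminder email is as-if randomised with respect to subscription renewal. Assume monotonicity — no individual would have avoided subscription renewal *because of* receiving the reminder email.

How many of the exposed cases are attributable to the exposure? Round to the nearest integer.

about 1776 cases

Let p₁ = 0.144, p₀ = 0.0211.
PN = (p₁ − p₀)/p₁ = (0.144 − 0.0211) / 0.144 ≈ 0.85347.
Attributable cases ≈ PN × (exposed cases) = 0.85347 × 2081 ≈ 1776.08.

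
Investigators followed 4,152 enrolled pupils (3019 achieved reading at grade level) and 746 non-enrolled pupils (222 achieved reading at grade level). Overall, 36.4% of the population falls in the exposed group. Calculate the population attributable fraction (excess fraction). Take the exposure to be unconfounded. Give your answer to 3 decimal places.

p₁ = P(outcome | exposed) = 3019/4152 = 0.72712
p₀ = P(outcome | unexposed) = 222/746 = 0.29759
Overall risk P(Y=1) = π·p₁ + (1−π)·p₀ = 0.364×0.72712 + 0.636×0.29759 = 0.45394.
Under exogeneity, PAF = [P(Y=1) − p₀] / P(Y=1).
PAF = (0.45394 − 0.29759) / 0.45394 ≈ 0.3444

PAF ≈ 0.344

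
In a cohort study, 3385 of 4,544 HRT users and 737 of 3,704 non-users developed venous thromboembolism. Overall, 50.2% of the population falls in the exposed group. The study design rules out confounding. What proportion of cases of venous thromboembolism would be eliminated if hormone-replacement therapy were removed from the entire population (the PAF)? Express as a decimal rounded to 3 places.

p₁ = P(outcome | exposed) = 3385/4544 = 0.74494
p₀ = P(outcome | unexposed) = 737/3704 = 0.19897
Overall risk P(Y=1) = π·p₁ + (1−π)·p₀ = 0.502×0.74494 + 0.498×0.19897 = 0.47305.
Under exogeneity, PAF = [P(Y=1) − p₀] / P(Y=1).
PAF = (0.47305 − 0.19897) / 0.47305 ≈ 0.5794

PAF ≈ 0.579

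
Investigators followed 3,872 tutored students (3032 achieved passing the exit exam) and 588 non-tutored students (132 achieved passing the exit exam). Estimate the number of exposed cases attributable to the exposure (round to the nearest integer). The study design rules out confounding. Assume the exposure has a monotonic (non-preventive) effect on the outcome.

about 2163 cases

p₁ = P(outcome | exposed) = 3032/3872 = 0.78306
p₀ = P(outcome | unexposed) = 132/588 = 0.22449
PN = (p₁ − p₀)/p₁ = (0.78306 − 0.22449) / 0.78306 ≈ 0.71332.
Attributable cases ≈ PN × (exposed cases) = 0.71332 × 3032 ≈ 2162.78.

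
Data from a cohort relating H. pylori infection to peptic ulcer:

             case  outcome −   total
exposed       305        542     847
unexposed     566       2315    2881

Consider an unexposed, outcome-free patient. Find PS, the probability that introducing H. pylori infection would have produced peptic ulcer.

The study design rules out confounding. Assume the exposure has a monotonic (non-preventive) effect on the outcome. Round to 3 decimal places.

p₁ = P(outcome | exposed) = 305/847 = 0.36009
p₀ = P(outcome | unexposed) = 566/2881 = 0.19646
Under exogeneity and monotonicity, PS = (p₁ − p₀) / (1 − p₀).
PS = (0.36009 − 0.19646) / (1 − 0.19646) = 0.16363 / 0.80354 ≈ 0.2036

PS ≈ 0.204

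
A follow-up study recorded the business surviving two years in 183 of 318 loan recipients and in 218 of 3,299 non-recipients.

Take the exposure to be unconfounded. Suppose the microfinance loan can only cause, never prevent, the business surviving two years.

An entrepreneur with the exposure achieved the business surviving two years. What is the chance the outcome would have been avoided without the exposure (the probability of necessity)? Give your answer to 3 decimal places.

PN ≈ 0.885

p₁ = P(outcome | exposed) = 183/318 = 0.57547
p₀ = P(outcome | unexposed) = 218/3299 = 0.066081
Under exogeneity and monotonicity, PN = (p₁ − p₀) / p₁.
PN = (0.57547 − 0.066081) / 0.57547 = 0.50939 / 0.57547 ≈ 0.8852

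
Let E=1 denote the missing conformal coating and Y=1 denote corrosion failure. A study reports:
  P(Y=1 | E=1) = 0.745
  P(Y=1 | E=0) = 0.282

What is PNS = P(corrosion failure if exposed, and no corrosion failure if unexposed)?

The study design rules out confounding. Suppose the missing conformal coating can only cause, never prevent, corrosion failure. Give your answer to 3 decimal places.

PNS ≈ 0.463

Let p₁ = 0.745, p₀ = 0.282.
Under exogeneity and monotonicity, PNS = p₁ − p₀.
PNS = 0.745 − 0.282 = 0.463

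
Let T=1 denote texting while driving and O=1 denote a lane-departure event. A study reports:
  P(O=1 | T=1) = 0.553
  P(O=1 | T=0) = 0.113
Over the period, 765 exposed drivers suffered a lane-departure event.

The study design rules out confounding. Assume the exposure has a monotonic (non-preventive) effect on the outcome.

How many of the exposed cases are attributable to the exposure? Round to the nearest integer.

Let p₁ = 0.553, p₀ = 0.113.
PN = (p₁ − p₀)/p₁ = (0.553 − 0.113) / 0.553 ≈ 0.79566.
Attributable cases ≈ PN × (exposed cases) = 0.79566 × 765 ≈ 608.68.

about 609 cases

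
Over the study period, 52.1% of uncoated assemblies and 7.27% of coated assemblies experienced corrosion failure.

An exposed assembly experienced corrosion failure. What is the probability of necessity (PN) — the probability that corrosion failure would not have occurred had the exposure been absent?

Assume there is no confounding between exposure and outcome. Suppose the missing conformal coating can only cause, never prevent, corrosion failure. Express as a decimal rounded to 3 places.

PN ≈ 0.860

p₁ = 0.521, p₀ = 0.0727.
Under exogeneity and monotonicity, PN = (p₁ − p₀) / p₁.
PN = (0.521 − 0.0727) / 0.521 = 0.4483 / 0.521 ≈ 0.8605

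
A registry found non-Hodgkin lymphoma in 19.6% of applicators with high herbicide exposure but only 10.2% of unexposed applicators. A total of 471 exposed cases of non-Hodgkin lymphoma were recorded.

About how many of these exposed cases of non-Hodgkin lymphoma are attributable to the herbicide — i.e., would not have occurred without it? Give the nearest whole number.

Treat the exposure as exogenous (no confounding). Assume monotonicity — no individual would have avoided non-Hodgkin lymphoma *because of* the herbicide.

about 226 cases

p₁ = 0.196, p₀ = 0.102.
PN = (p₁ − p₀)/p₁ = (0.196 − 0.102) / 0.196 ≈ 0.47959.
Attributable cases ≈ PN × (exposed cases) = 0.47959 × 471 ≈ 225.89.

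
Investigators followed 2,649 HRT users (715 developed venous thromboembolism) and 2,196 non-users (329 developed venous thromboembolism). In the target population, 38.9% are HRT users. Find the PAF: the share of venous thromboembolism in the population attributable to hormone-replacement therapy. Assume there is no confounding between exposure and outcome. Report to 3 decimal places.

PAF ≈ 0.238

p₁ = P(outcome | exposed) = 715/2649 = 0.26991
p₀ = P(outcome | unexposed) = 329/2196 = 0.14982
Overall risk P(Y=1) = π·p₁ + (1−π)·p₀ = 0.389×0.26991 + 0.611×0.14982 = 0.19653.
Under exogeneity, PAF = [P(Y=1) − p₀] / P(Y=1).
PAF = (0.19653 − 0.14982) / 0.19653 ≈ 0.2377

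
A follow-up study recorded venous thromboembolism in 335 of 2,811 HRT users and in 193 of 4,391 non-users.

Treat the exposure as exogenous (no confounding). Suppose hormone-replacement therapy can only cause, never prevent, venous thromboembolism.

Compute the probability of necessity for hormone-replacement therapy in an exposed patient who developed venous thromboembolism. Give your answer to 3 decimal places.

PN ≈ 0.631

p₁ = P(outcome | exposed) = 335/2811 = 0.11917
p₀ = P(outcome | unexposed) = 193/4391 = 0.043954
Under exogeneity and monotonicity, PN = (p₁ − p₀) / p₁.
PN = (0.11917 − 0.043954) / 0.11917 = 0.075221 / 0.11917 ≈ 0.6312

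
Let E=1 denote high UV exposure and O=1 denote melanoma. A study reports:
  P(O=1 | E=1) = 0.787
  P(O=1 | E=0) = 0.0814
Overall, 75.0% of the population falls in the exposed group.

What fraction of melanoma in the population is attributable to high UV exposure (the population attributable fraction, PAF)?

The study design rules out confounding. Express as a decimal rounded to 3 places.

Let p₁ = 0.787, p₀ = 0.0814.
Overall risk P(Y=1) = π·p₁ + (1−π)·p₀ = 0.75×0.787 + 0.25×0.0814 = 0.6106.
Under exogeneity, PAF = [P(Y=1) − p₀] / P(Y=1).
PAF = (0.6106 − 0.0814) / 0.6106 ≈ 0.8667

PAF ≈ 0.867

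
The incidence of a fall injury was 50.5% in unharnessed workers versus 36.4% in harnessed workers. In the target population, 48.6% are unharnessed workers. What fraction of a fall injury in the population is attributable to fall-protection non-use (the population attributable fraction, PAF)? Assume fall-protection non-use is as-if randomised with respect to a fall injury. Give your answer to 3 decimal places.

PAF ≈ 0.158

p₁ = 0.505, p₀ = 0.364.
Overall risk P(Y=1) = π·p₁ + (1−π)·p₀ = 0.486×0.505 + 0.514×0.364 = 0.43253.
Under exogeneity, PAF = [P(Y=1) − p₀] / P(Y=1).
PAF = (0.43253 − 0.364) / 0.43253 ≈ 0.1584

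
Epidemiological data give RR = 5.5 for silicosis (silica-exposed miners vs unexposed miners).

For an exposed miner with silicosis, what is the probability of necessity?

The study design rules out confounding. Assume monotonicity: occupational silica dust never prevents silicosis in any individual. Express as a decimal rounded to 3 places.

Under exogeneity and monotonicity, PN = (RR − 1) / RR = 1 − 1/RR.
PN = (5.5 − 1) / 5.5 = 4.5 / 5.5 ≈ 0.8182

PN ≈ 0.818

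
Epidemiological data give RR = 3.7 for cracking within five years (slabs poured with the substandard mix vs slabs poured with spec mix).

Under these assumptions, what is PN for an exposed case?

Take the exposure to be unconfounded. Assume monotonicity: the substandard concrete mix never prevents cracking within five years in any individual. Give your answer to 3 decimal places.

Under exogeneity and monotonicity, PN = (RR − 1) / RR = 1 − 1/RR.
PN = (3.7 − 1) / 3.7 = 2.7 / 3.7 ≈ 0.7297

PN ≈ 0.730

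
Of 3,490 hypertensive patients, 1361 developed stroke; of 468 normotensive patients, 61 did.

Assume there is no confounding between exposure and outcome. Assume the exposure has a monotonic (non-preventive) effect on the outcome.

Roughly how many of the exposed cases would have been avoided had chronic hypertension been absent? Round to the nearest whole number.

about 906 cases

p₁ = P(outcome | exposed) = 1361/3490 = 0.38997
p₀ = P(outcome | unexposed) = 61/468 = 0.13034
PN = (p₁ − p₀)/p₁ = (0.38997 − 0.13034) / 0.38997 ≈ 0.66577.
Attributable cases ≈ PN × (exposed cases) = 0.66577 × 1361 ≈ 906.11.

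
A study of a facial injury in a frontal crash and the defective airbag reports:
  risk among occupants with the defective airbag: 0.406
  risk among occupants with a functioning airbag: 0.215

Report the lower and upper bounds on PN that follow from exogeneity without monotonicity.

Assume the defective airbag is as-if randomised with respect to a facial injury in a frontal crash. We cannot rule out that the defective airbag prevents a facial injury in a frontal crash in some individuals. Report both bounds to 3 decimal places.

0.470 ≤ PN ≤ 1.000

Let p₁ = 0.406, p₀ = 0.215.
Under exogeneity alone the bounds on PN are max{0,(p₁−p₀)/p₁} ≤ PN ≤ min{1,(1−p₀)/p₁}.
  lower = (p₁ − p₀)/p₁ = 0.191 / 0.406 ≈ 0.4704
  upper = min{1, (1 − p₀)/p₁} = 0.785 / 0.406 ≈ 1.9335 → capped at 1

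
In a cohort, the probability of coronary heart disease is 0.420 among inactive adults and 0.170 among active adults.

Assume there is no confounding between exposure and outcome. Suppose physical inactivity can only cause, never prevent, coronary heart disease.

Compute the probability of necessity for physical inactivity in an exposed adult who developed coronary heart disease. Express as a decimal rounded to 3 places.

Let p₁ = 0.42, p₀ = 0.17.
Under exogeneity and monotonicity, PN = (p₁ − p₀) / p₁.
PN = (0.42 − 0.17) / 0.42 = 0.25 / 0.42 ≈ 0.5952

PN ≈ 0.595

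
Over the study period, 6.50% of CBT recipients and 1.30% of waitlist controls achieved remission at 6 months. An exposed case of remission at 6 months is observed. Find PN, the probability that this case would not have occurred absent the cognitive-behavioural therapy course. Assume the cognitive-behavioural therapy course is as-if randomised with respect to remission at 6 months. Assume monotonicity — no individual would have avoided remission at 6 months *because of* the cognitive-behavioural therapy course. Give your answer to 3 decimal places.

p₁ = 0.065, p₀ = 0.013.
Under exogeneity and monotonicity, PN = (p₁ − p₀) / p₁.
PN = (0.065 − 0.013) / 0.065 = 0.052 / 0.065 ≈ 0.8000

PN ≈ 0.800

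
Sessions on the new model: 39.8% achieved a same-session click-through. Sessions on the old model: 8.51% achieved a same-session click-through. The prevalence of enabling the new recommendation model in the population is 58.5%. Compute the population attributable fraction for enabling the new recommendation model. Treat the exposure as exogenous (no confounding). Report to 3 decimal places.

PAF ≈ 0.683

p₁ = 0.398, p₀ = 0.0851.
Overall risk P(Y=1) = π·p₁ + (1−π)·p₀ = 0.585×0.398 + 0.415×0.0851 = 0.26815.
Under exogeneity, PAF = [P(Y=1) − p₀] / P(Y=1).
PAF = (0.26815 − 0.0851) / 0.26815 ≈ 0.6826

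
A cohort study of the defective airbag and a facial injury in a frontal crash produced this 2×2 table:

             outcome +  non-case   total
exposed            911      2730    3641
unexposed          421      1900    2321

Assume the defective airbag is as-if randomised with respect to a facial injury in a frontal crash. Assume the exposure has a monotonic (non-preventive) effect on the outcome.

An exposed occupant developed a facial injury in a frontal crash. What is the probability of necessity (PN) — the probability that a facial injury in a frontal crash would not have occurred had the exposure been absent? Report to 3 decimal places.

p₁ = P(outcome | exposed) = 911/3641 = 0.25021
p₀ = P(outcome | unexposed) = 421/2321 = 0.18139
Under exogeneity and monotonicity, PN = (p₁ − p₀)/p₁.
PN = (0.25021 − 0.18139) / 0.25021 ≈ 0.2750

PN ≈ 0.275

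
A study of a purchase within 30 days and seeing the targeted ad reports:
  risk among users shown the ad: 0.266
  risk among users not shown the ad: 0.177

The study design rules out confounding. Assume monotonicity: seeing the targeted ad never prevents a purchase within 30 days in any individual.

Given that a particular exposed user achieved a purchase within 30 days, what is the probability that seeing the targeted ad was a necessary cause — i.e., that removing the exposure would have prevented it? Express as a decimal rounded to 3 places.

PN ≈ 0.335

Let p₁ = 0.266, p₀ = 0.177.
Under exogeneity and monotonicity, PN = (p₁ − p₀) / p₁.
PN = (0.266 − 0.177) / 0.266 = 0.089 / 0.266 ≈ 0.3346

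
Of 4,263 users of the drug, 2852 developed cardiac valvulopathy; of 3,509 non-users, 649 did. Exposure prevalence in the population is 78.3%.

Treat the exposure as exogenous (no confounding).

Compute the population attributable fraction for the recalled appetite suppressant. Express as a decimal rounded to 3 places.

PAF ≈ 0.672

p₁ = P(outcome | exposed) = 2852/4263 = 0.66901
p₀ = P(outcome | unexposed) = 649/3509 = 0.18495
Overall risk P(Y=1) = π·p₁ + (1−π)·p₀ = 0.783×0.66901 + 0.217×0.18495 = 0.56397.
Under exogeneity, PAF = [P(Y=1) − p₀] / P(Y=1).
PAF = (0.56397 − 0.18495) / 0.56397 ≈ 0.6721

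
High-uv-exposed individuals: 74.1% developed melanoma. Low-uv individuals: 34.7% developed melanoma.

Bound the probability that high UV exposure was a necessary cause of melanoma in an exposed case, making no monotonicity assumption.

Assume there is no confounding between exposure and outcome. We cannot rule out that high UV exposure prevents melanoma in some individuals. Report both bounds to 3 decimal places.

0.532 ≤ PN ≤ 0.881

p₁ = 0.741, p₀ = 0.347.
Under exogeneity alone the bounds on PN are max{0,(p₁−p₀)/p₁} ≤ PN ≤ min{1,(1−p₀)/p₁}.
  lower = (p₁ − p₀)/p₁ = 0.394 / 0.741 ≈ 0.5317
  upper = min{1, (1 − p₀)/p₁} = 0.653 / 0.741 ≈ 0.8812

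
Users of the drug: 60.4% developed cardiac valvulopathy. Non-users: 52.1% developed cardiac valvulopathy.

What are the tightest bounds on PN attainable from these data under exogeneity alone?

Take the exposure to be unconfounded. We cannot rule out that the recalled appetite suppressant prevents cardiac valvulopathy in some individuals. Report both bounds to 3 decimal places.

0.137 ≤ PN ≤ 0.793

p₁ = 0.604, p₀ = 0.521.
Under exogeneity alone the bounds on PN are max{0,(p₁−p₀)/p₁} ≤ PN ≤ min{1,(1−p₀)/p₁}.
  lower = (p₁ − p₀)/p₁ = 0.083 / 0.604 ≈ 0.1374
  upper = min{1, (1 − p₀)/p₁} = 0.479 / 0.604 ≈ 0.7930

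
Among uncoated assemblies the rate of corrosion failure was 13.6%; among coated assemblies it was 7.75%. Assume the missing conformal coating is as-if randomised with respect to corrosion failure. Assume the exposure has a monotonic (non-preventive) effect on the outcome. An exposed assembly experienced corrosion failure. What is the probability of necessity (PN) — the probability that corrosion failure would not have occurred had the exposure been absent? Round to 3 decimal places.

p₁ = 0.136, p₀ = 0.0775.
Under exogeneity and monotonicity, PN = (p₁ − p₀) / p₁.
PN = (0.136 − 0.0775) / 0.136 = 0.0585 / 0.136 ≈ 0.4301

PN ≈ 0.430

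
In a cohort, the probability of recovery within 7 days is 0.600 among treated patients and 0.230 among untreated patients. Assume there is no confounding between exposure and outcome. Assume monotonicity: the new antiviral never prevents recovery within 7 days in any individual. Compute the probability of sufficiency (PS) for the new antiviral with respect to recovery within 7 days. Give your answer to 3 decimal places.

PS ≈ 0.481

Let p₁ = 0.6, p₀ = 0.23.
Under exogeneity and monotonicity, PS = (p₁ − p₀) / (1 − p₀).
PS = (0.6 − 0.23) / (1 − 0.23) = 0.37 / 0.77 ≈ 0.4805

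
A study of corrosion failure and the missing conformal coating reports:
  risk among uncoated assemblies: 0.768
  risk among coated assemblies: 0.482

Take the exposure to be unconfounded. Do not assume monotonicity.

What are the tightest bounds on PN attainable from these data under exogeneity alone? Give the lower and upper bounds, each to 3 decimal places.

0.372 ≤ PN ≤ 0.674

Let p₁ = 0.768, p₀ = 0.482.
Under exogeneity alone the bounds on PN are max{0,(p₁−p₀)/p₁} ≤ PN ≤ min{1,(1−p₀)/p₁}.
  lower = (p₁ − p₀)/p₁ = 0.286 / 0.768 ≈ 0.3724
  upper = min{1, (1 − p₀)/p₁} = 0.518 / 0.768 ≈ 0.6745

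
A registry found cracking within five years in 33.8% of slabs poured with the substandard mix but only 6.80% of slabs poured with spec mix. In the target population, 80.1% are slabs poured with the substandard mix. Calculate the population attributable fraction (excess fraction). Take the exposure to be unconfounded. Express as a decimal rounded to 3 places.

p₁ = 0.338, p₀ = 0.068.
Overall risk P(Y=1) = π·p₁ + (1−π)·p₀ = 0.801×0.338 + 0.199×0.068 = 0.28427.
Under exogeneity, PAF = [P(Y=1) − p₀] / P(Y=1).
PAF = (0.28427 − 0.068) / 0.28427 ≈ 0.7608

PAF ≈ 0.761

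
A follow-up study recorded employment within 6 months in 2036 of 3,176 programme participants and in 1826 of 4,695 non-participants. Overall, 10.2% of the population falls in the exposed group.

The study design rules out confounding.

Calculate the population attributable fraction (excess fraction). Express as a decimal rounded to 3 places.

PAF ≈ 0.062

p₁ = P(outcome | exposed) = 2036/3176 = 0.64106
p₀ = P(outcome | unexposed) = 1826/4695 = 0.38892
Overall risk P(Y=1) = π·p₁ + (1−π)·p₀ = 0.102×0.64106 + 0.898×0.38892 = 0.41464.
Under exogeneity, PAF = [P(Y=1) − p₀] / P(Y=1).
PAF = (0.41464 − 0.38892) / 0.41464 ≈ 0.0620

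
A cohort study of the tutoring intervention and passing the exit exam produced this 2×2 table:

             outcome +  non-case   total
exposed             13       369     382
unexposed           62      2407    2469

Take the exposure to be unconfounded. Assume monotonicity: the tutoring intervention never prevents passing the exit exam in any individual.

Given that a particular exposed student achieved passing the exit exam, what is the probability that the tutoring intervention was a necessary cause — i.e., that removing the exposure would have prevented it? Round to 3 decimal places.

p₁ = P(outcome | exposed) = 13/382 = 0.034031
p₀ = P(outcome | unexposed) = 62/2469 = 0.025111
Under exogeneity and monotonicity, PN = (p₁ − p₀)/p₁.
PN = (0.034031 − 0.025111) / 0.034031 ≈ 0.2621

PN ≈ 0.262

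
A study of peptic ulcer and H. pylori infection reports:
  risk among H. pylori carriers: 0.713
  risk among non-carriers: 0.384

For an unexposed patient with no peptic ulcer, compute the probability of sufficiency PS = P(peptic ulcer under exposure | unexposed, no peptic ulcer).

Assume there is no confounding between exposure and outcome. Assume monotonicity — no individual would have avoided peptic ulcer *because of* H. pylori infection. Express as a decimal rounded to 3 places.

Let p₁ = 0.713, p₀ = 0.384.
Under exogeneity and monotonicity, PS = (p₁ − p₀) / (1 − p₀).
PS = (0.713 − 0.384) / (1 − 0.384) = 0.329 / 0.616 ≈ 0.5341

PS ≈ 0.534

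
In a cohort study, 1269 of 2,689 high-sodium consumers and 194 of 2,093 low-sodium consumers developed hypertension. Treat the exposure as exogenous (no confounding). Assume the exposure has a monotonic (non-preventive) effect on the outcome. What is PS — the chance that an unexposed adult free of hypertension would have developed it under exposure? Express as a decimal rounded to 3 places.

p₁ = P(outcome | exposed) = 1269/2689 = 0.47192
p₀ = P(outcome | unexposed) = 194/2093 = 0.09269
Under exogeneity and monotonicity, PS = (p₁ − p₀) / (1 − p₀).
PS = (0.47192 − 0.09269) / (1 − 0.09269) = 0.37923 / 0.90731 ≈ 0.4180

PS ≈ 0.418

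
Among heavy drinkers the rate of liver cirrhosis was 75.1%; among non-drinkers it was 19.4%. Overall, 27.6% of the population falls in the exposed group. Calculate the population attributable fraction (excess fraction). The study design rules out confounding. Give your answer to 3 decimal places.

PAF ≈ 0.442

p₁ = 0.751, p₀ = 0.194.
Overall risk P(Y=1) = π·p₁ + (1−π)·p₀ = 0.276×0.751 + 0.724×0.194 = 0.34773.
Under exogeneity, PAF = [P(Y=1) − p₀] / P(Y=1).
PAF = (0.34773 − 0.194) / 0.34773 ≈ 0.4421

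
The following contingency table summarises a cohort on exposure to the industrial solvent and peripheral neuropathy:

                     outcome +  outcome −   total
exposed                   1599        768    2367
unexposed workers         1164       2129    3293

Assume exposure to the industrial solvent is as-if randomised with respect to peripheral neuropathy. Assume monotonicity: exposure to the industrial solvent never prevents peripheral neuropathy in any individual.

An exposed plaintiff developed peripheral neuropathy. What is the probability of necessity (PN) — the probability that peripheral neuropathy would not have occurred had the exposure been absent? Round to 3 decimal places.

p₁ = P(outcome | exposed) = 1599/2367 = 0.67554
p₀ = P(outcome | unexposed) = 1164/3293 = 0.35348
Under exogeneity and monotonicity, PN = (p₁ − p₀)/p₁.
PN = (0.67554 − 0.35348) / 0.67554 ≈ 0.4767

PN ≈ 0.477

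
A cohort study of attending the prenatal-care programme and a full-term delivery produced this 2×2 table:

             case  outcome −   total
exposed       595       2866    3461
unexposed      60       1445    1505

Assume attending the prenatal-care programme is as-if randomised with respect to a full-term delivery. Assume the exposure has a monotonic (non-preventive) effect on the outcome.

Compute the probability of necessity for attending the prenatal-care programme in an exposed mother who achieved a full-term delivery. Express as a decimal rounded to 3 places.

p₁ = P(outcome | exposed) = 595/3461 = 0.17192
p₀ = P(outcome | unexposed) = 60/1505 = 0.039867
Under exogeneity and monotonicity, PN = (p₁ − p₀)/p₁.
PN = (0.17192 − 0.039867) / 0.17192 ≈ 0.7681

PN ≈ 0.768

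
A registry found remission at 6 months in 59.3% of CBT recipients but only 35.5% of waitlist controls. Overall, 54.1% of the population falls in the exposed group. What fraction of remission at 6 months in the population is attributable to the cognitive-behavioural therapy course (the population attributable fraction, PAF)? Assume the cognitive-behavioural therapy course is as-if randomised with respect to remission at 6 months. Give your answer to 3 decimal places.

PAF ≈ 0.266

p₁ = 0.593, p₀ = 0.355.
Overall risk P(Y=1) = π·p₁ + (1−π)·p₀ = 0.541×0.593 + 0.459×0.355 = 0.48376.
Under exogeneity, PAF = [P(Y=1) − p₀] / P(Y=1).
PAF = (0.48376 − 0.355) / 0.48376 ≈ 0.2662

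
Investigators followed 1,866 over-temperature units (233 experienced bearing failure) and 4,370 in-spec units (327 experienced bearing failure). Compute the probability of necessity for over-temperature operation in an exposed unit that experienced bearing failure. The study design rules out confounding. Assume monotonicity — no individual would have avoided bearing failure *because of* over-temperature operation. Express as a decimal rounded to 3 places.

p₁ = P(outcome | exposed) = 233/1866 = 0.12487
p₀ = P(outcome | unexposed) = 327/4370 = 0.074828
Under exogeneity and monotonicity, PN = (p₁ − p₀) / p₁.
PN = (0.12487 − 0.074828) / 0.12487 = 0.050038 / 0.12487 ≈ 0.4007

PN ≈ 0.401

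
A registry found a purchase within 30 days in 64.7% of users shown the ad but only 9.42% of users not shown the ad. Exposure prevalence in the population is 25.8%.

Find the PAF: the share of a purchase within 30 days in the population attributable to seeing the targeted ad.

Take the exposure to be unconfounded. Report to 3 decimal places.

PAF ≈ 0.602

p₁ = 0.647, p₀ = 0.0942.
Overall risk P(Y=1) = π·p₁ + (1−π)·p₀ = 0.258×0.647 + 0.742×0.0942 = 0.23682.
Under exogeneity, PAF = [P(Y=1) − p₀] / P(Y=1).
PAF = (0.23682 − 0.0942) / 0.23682 ≈ 0.6022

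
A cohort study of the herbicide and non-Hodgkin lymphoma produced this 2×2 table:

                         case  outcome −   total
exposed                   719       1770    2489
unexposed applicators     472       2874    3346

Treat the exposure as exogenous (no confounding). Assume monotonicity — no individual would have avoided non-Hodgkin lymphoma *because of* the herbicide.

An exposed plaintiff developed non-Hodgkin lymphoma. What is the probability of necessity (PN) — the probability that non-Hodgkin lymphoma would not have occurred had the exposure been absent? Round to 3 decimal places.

p₁ = P(outcome | exposed) = 719/2489 = 0.28887
p₀ = P(outcome | unexposed) = 472/3346 = 0.14106
Under exogeneity and monotonicity, PN = (p₁ − p₀)/p₁.
PN = (0.28887 − 0.14106) / 0.28887 ≈ 0.5117

PN ≈ 0.512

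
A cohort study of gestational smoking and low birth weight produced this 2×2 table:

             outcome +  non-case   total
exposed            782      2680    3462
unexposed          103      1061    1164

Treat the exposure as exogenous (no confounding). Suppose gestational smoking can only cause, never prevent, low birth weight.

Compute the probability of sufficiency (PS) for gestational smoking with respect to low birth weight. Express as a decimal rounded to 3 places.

p₁ = P(outcome | exposed) = 782/3462 = 0.22588
p₀ = P(outcome | unexposed) = 103/1164 = 0.088488
Under exogeneity and monotonicity, PS = (p₁ − p₀) / (1 − p₀).
PS = (0.22588 − 0.088488) / (1 − 0.088488) = 0.13739 / 0.91151 ≈ 0.1507

PS ≈ 0.151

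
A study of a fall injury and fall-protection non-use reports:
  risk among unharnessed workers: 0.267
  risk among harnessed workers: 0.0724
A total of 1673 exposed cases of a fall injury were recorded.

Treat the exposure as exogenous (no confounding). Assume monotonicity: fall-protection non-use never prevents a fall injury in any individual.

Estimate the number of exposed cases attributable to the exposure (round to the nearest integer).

Let p₁ = 0.267, p₀ = 0.0724.
PN = (p₁ − p₀)/p₁ = (0.267 − 0.0724) / 0.267 ≈ 0.72884.
Attributable cases ≈ PN × (exposed cases) = 0.72884 × 1673 ≈ 1219.35.

about 1219 cases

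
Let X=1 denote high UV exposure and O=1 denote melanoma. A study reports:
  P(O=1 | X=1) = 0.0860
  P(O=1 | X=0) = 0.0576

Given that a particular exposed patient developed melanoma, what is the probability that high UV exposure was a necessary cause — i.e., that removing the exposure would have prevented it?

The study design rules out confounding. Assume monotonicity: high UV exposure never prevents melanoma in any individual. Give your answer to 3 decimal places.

Let p₁ = 0.086, p₀ = 0.0576.
Under exogeneity and monotonicity, PN = (p₁ − p₀) / p₁.
PN = (0.086 − 0.0576) / 0.086 = 0.0284 / 0.086 ≈ 0.3302

PN ≈ 0.330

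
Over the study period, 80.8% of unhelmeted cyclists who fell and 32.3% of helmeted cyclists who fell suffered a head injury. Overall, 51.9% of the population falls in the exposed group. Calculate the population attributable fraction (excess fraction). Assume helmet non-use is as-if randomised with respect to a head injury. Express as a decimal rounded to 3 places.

PAF ≈ 0.438

p₁ = 0.808, p₀ = 0.323.
Overall risk P(Y=1) = π·p₁ + (1−π)·p₀ = 0.519×0.808 + 0.481×0.323 = 0.57471.
Under exogeneity, PAF = [P(Y=1) − p₀] / P(Y=1).
PAF = (0.57471 − 0.323) / 0.57471 ≈ 0.4380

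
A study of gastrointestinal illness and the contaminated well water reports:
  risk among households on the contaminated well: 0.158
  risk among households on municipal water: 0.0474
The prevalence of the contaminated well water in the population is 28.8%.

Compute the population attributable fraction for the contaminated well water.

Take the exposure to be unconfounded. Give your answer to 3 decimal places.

PAF ≈ 0.402

Let p₁ = 0.158, p₀ = 0.0474.
Overall risk P(Y=1) = π·p₁ + (1−π)·p₀ = 0.288×0.158 + 0.712×0.0474 = 0.079253.
Under exogeneity, PAF = [P(Y=1) − p₀] / P(Y=1).
PAF = (0.079253 − 0.0474) / 0.079253 ≈ 0.4019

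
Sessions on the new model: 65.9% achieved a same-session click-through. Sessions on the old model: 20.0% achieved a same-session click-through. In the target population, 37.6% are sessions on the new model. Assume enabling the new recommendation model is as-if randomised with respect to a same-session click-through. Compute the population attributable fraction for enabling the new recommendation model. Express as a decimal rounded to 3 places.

PAF ≈ 0.463

p₁ = 0.659, p₀ = 0.2.
Overall risk P(Y=1) = π·p₁ + (1−π)·p₀ = 0.376×0.659 + 0.624×0.2 = 0.37258.
Under exogeneity, PAF = [P(Y=1) − p₀] / P(Y=1).
PAF = (0.37258 − 0.2) / 0.37258 ≈ 0.4632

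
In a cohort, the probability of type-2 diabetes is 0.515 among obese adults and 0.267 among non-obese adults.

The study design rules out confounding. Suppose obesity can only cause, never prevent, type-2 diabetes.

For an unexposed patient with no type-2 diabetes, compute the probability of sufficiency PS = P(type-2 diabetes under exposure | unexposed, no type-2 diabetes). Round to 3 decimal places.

Let p₁ = 0.515, p₀ = 0.267.
Under exogeneity and monotonicity, PS = (p₁ − p₀) / (1 − p₀).
PS = (0.515 − 0.267) / (1 − 0.267) = 0.248 / 0.733 ≈ 0.3383

PS ≈ 0.338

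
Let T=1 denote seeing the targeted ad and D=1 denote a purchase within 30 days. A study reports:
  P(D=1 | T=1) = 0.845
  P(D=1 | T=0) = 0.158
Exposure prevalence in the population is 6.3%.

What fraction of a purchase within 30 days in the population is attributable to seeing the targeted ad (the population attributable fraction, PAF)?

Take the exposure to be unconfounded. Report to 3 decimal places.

PAF ≈ 0.215

Let p₁ = 0.845, p₀ = 0.158.
Overall risk P(Y=1) = π·p₁ + (1−π)·p₀ = 0.063×0.845 + 0.937×0.158 = 0.20128.
Under exogeneity, PAF = [P(Y=1) − p₀] / P(Y=1).
PAF = (0.20128 − 0.158) / 0.20128 ≈ 0.2150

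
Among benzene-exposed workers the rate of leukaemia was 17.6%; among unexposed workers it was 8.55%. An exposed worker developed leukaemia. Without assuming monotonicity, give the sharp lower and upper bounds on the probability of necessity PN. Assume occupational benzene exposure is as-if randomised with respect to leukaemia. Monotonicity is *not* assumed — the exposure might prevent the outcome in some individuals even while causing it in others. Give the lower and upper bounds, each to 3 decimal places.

0.514 ≤ PN ≤ 1.000

p₁ = 0.176, p₀ = 0.0855.
Under exogeneity alone the bounds on PN are max{0,(p₁−p₀)/p₁} ≤ PN ≤ min{1,(1−p₀)/p₁}.
  lower = (p₁ − p₀)/p₁ = 0.0905 / 0.176 ≈ 0.5142
  upper = min{1, (1 − p₀)/p₁} = 0.9145 / 0.176 ≈ 5.1960 → capped at 1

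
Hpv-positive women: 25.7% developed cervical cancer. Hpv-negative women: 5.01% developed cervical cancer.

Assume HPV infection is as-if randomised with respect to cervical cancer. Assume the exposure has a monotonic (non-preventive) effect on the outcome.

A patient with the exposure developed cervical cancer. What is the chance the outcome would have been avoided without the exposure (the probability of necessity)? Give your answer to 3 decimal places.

p₁ = 0.257, p₀ = 0.0501.
Under exogeneity and monotonicity, PN = (p₁ − p₀) / p₁.
PN = (0.257 − 0.0501) / 0.257 = 0.2069 / 0.257 ≈ 0.8051

PN ≈ 0.805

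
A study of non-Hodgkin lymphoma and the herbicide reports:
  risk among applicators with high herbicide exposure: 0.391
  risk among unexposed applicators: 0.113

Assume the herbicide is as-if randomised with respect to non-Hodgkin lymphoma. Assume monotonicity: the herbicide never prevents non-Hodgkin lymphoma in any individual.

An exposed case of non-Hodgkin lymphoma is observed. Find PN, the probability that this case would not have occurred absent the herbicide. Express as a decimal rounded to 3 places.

PN ≈ 0.711

Let p₁ = 0.391, p₀ = 0.113.
Under exogeneity and monotonicity, PN = (p₁ − p₀) / p₁.
PN = (0.391 − 0.113) / 0.391 = 0.278 / 0.391 ≈ 0.7110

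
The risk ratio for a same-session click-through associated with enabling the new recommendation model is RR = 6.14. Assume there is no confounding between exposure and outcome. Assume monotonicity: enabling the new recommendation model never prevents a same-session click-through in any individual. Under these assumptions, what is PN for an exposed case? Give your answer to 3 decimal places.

Under exogeneity and monotonicity, PN = (RR − 1) / RR = 1 − 1/RR.
PN = (6.14 − 1) / 6.14 = 5.14 / 6.14 ≈ 0.8371

PN ≈ 0.837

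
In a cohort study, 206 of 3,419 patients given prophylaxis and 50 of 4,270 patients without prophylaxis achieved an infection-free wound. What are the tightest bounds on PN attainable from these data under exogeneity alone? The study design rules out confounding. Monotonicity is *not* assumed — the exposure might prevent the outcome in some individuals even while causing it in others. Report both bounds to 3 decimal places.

0.806 ≤ PN ≤ 1.000

p₁ = P(outcome | exposed) = 206/3419 = 0.060252
p₀ = P(outcome | unexposed) = 50/4270 = 0.01171
Under exogeneity alone the bounds on PN are max{0,(p₁−p₀)/p₁} ≤ PN ≤ min{1,(1−p₀)/p₁}.
  lower = (p₁ − p₀)/p₁ = 0.048542 / 0.060252 ≈ 0.8057
  upper = min{1, (1 − p₀)/p₁} = 0.98829 / 0.060252 ≈ 16.4027 → capped at 1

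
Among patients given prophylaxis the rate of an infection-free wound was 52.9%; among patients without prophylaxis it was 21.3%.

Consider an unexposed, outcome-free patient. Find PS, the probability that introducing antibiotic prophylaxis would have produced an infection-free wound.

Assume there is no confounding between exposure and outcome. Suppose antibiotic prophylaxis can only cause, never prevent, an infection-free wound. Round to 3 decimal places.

p₁ = 0.529, p₀ = 0.213.
Under exogeneity and monotonicity, PS = (p₁ − p₀) / (1 − p₀).
PS = (0.529 − 0.213) / (1 − 0.213) = 0.316 / 0.787 ≈ 0.4015

PS ≈ 0.402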